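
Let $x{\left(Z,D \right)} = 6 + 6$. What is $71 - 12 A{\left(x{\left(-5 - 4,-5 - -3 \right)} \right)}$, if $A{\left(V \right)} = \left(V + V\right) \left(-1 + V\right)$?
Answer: $-3097$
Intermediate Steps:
$x{\left(Z,D \right)} = 12$
$A{\left(V \right)} = 2 V \left(-1 + V\right)$
$71 - 12 A{\left(x{\left(-5 - 4,-5 - -3 \right)} \right)} = 71 - 12 \cdot 2 \cdot 12 \left(-1 + 12\right) = 71 - 12 \cdot 2 \cdot 12 \cdot 11 = 71 - 3168 = -3097$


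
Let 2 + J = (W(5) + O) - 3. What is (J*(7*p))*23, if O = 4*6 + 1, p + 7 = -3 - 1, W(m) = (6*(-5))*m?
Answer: 230230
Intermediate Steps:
W(m) = -30*m
p = -11 (p = -7 + (-3 - 1) = -7 - 4 = -11)
O = 25 (O = 24 + 1 = 25)
J = -130 (J = -2 + ((-30*5 + 25) - 3) = -2 + ((-150 + 25) - 3) = -2 + (-125 - 3) = -2 - 128 = -130)
(J*(7*p))*23 = -910*(-11)*23 = -130*(-77)*23 = 10010*23 = 230230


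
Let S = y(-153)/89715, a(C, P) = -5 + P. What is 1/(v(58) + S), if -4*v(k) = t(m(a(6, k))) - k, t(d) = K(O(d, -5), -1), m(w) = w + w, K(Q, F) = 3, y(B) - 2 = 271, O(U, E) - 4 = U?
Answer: 119620/1645139 ≈ 0.072711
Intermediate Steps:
O(U, E) = 4 + U
y(B) = 273 (y(B) = 2 + 271 = 273)
m(w) = 2*w
t(d) = 3
S = 91/29905 (S = 273/89715 = 273*(1/89715) = 91/29905 ≈ 0.0030430)
v(k) = -¾ + k/4 (v(k) = -(3 - k)/4 = -¾ + k/4)
1/(v(58) + S) = 1/((-¾ + (¼)*58) + 91/29905) = 1/((-¾ + 29/2) + 91/29905) = 1/(55/4 + 91/29905) = 1/(1645139/119620) = 119620/1645139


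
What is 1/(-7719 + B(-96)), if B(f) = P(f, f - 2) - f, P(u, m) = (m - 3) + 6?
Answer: -1/7718 ≈ -0.00012957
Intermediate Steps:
P(u, m) = 3 + m (P(u, m) = (-3 + m) + 6 = 3 + m)
B(f) = 1 (B(f) = (3 + (f - 2)) - f = (3 + (-2 + f)) - f = (1 + f) - f = 1)
1/(-7719 + B(-96)) = 1/(-7719 + 1) = 1/(-7718) = -1/7718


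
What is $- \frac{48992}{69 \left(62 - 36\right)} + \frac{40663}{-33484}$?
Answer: $- \frac{856698775}{30035148} \approx -28.523$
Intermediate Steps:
$- \frac{48992}{69 \left(62 - 36\right)} + \frac{40663}{-33484} = - \frac{48992}{69 \cdot 26} + 40663 \left(- \frac{1}{33484}\right) = - \frac{48992}{1794} - \frac{40663}{33484} = \left(-48992\right) \frac{1}{1794} - \frac{40663}{33484} = - \frac{24496}{897} - \frac{40663}{33484} = - \frac{856698775}{30035148}$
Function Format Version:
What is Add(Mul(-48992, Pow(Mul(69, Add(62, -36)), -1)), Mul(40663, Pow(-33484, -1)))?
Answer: Rational(-856698775, 30035148) ≈ -28.523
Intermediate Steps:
Add(Mul(-48992, Pow(Mul(69, Add(62, -36)), -1)), Mul(40663, Pow(-33484, -1))) = Add(Mul(-48992, Pow(Mul(69, 26), -1)), Mul(40663, Rational(-1, 33484))) = Add(Mul(-48992, Pow(1794, -1)), Rational(-40663, 33484)) = Add(Mul(-48992, Rational(1, 1794)), Rational(-40663, 33484)) = Add(Rational(-24496, 897), Rational(-40663, 33484)) = Rational(-856698775, 30035148)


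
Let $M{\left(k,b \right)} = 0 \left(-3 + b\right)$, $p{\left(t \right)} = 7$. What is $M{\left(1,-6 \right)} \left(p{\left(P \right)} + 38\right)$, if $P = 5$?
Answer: $0$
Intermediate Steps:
$M{\left(k,b \right)} = 0$
$M{\left(1,-6 \right)} \left(p{\left(P \right)} + 38\right) = 0 \left(7 + 38\right) = 0 \cdot 45 = 0$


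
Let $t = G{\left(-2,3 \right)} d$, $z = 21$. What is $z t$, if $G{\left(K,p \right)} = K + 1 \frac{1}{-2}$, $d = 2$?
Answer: $-105$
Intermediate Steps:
$G{\left(K,p \right)} = - \frac{1}{2} + K$ ($G{\left(K,p \right)} = K + 1 \left(- \frac{1}{2}\right) = K - \frac{1}{2} = - \frac{1}{2} + K$)
$t = -5$ ($t = \left(- \frac{1}{2} - 2\right) 2 = \left(- \frac{5}{2}\right) 2 = -5$)
$z t = 21 \left(-5\right) = -105$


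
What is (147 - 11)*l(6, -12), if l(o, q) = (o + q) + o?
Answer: 0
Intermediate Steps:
l(o, q) = q + 2*o
(147 - 11)*l(6, -12) = (147 - 11)*(-12 + 2*6) = 136*(-12 + 12) = 136*0 = 0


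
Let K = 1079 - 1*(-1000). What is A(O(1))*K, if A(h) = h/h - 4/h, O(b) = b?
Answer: -6237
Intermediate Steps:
A(h) = 1 - 4/h
K = 2079 (K = 1079 + 1000 = 2079)
A(O(1))*K = ((-4 + 1)/1)*2079 = (1*(-3))*2079 = -3*2079 = -6237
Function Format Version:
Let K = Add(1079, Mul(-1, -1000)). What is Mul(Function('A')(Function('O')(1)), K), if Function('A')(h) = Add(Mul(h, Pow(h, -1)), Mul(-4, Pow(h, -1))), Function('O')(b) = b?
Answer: -6237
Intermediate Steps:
Function('A')(h) = Add(1, Mul(-4, Pow(h, -1)))
K = 2079 (K = Add(1079, 1000) = 2079)
Mul(Function('A')(Function('O')(1)), K) = Mul(Mul(Pow(1, -1), Add(-4, 1)), 2079) = Mul(Mul(1, -3), 2079) = Mul(-3, 2079) = -6237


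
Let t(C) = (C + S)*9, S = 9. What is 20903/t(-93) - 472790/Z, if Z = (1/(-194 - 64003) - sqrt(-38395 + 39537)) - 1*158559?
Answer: -966120556566941347015987/39165443017116947810244 - 974244030573555*sqrt(1142)/51806141557032999749 ≈ -24.668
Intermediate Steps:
t(C) = 81 + 9*C (t(C) = (C + 9)*9 = (9 + C)*9 = 81 + 9*C)
Z = -10179012124/64197 - sqrt(1142) (Z = (1/(-64197) - sqrt(1142)) - 158559 = (-1/64197 - sqrt(1142)) - 158559 = -10179012124/64197 - sqrt(1142) ≈ -1.5859e+5)
20903/t(-93) - 472790/Z = 20903/(81 + 9*(-93)) - 472790/(-10179012124/64197 - sqrt(1142)) = 20903/(81 - 837) - 472790/(-10179012124/64197 - sqrt(1142)) = 20903/(-756) - 472790/(-10179012124/64197 - sqrt(1142)) = 20903*(-1/756) - 472790/(-10179012124/64197 - sqrt(1142)) = -20903/756 - 472790/(-10179012124/64197 - sqrt(1142))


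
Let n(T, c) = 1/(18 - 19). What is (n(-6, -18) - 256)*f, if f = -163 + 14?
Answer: 38293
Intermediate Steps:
n(T, c) = -1 (n(T, c) = 1/(-1) = -1)
f = -149
(n(-6, -18) - 256)*f = (-1 - 256)*(-149) = -257*(-149) = 38293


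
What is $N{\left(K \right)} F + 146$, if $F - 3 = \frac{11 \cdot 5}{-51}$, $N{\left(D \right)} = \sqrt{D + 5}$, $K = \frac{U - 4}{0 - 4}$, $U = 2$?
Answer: $146 + \frac{49 \sqrt{22}}{51} \approx 150.51$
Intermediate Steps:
$K = \frac{1}{2}$ ($K = \frac{2 - 4}{0 - 4} = - \frac{2}{-4} = \left(-2\right) \left(- \frac{1}{4}\right) = \frac{1}{2} \approx 0.5$)
$N{\left(D \right)} = \sqrt{5 + D}$
$F = \frac{98}{51}$ ($F = 3 + \frac{11 \cdot 5}{-51} = 3 + 55 \left(- \frac{1}{51}\right) = 3 - \frac{55}{51} = \frac{98}{51} \approx 1.9216$)
$N{\left(K \right)} F + 146 = \sqrt{5 + \frac{1}{2}} \cdot \frac{98}{51} + 146 = \sqrt{\frac{11}{2}} \cdot \frac{98}{51} + 146 = \frac{\sqrt{22}}{2} \cdot \frac{98}{51} + 146 = \frac{49 \sqrt{22}}{51} + 146 = 146 + \frac{49 \sqrt{22}}{51}$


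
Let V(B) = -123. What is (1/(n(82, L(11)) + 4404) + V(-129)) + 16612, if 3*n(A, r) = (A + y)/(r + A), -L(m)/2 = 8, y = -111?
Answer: 14377798105/871963 ≈ 16489.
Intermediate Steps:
L(m) = -16 (L(m) = -2*8 = -16)
n(A, r) = (-111 + A)/(3*(A + r)) (n(A, r) = ((A - 111)/(r + A))/3 = ((-111 + A)/(A + r))/3 = (-111 + A)/(3*(A + r)))
(1/(n(82, L(11)) + 4404) + V(-129)) + 16612 = (1/((-37 + (⅓)*82)/(82 - 16) + 4404) - 123) + 16612 = (1/((-37 + 82/3)/66 + 4404) - 123) + 16612 = (1/((1/66)*(-29/3) + 4404) - 123) + 16612 = (1/(-29/198 + 4404) - 123) + 16612 = (1/(871963/198) - 123) + 16612 = (198/871963 - 123) + 16612 = -107251251/871963 + 16612 = 14377798105/871963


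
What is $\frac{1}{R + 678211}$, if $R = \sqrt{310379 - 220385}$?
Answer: $\frac{678211}{459970070527} - \frac{\sqrt{89994}}{459970070527} \approx 1.4738 \cdot 10^{-6}$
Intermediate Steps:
$R = \sqrt{89994} \approx 299.99$
$\frac{1}{R + 678211} = \frac{1}{\sqrt{89994} + 678211} = \frac{1}{678211 + \sqrt{89994}}$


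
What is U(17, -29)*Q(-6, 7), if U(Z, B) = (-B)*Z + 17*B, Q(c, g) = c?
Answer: 0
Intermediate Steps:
U(Z, B) = 17*B - B*Z (U(Z, B) = -B*Z + 17*B = 17*B - B*Z)
U(17, -29)*Q(-6, 7) = -29*(17 - 1*17)*(-6) = -29*(17 - 17)*(-6) = -29*0*(-6) = 0*(-6) = 0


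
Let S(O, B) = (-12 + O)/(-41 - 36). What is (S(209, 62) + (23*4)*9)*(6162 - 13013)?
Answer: -435442709/77 ≈ -5.6551e+6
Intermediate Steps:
S(O, B) = 12/77 - O/77 (S(O, B) = (-12 + O)/(-77) = (-12 + O)*(-1/77) = 12/77 - O/77)
(S(209, 62) + (23*4)*9)*(6162 - 13013) = ((12/77 - 1/77*209) + (23*4)*9)*(6162 - 13013) = ((12/77 - 19/7) + 92*9)*(-6851) = (-197/77 + 828)*(-6851) = (63559/77)*(-6851) = -435442709/77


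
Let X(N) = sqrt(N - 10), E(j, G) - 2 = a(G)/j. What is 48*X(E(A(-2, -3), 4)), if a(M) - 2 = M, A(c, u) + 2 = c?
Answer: 24*I*sqrt(38) ≈ 147.95*I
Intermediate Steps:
A(c, u) = -2 + c
a(M) = 2 + M
E(j, G) = 2 + (2 + G)/j
X(N) = sqrt(-10 + N)
48*X(E(A(-2, -3), 4)) = 48*sqrt(-10 + (2 + 4 + 2*(-2 - 2))/(-2 - 2)) = 48*sqrt(-10 + (2 + 4 + 2*(-4))/(-4)) = 48*sqrt(-10 - (2 + 4 - 8)/4) = 48*sqrt(-10 - 1/4*(-2)) = 48*sqrt(-10 + 1/2) = 48*sqrt(-19/2) = 48*(I*sqrt(38)/2) = 24*I*sqrt(38)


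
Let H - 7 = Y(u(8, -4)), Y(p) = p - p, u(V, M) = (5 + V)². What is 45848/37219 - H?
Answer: -214685/37219 ≈ -5.7682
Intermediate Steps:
Y(p) = 0
H = 7 (H = 7 + 0 = 7)
45848/37219 - H = 45848/37219 - 1*7 = 45848*(1/37219) - 7 = 45848/37219 - 7 = -214685/37219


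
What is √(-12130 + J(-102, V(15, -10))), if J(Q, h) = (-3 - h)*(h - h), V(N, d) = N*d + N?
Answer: I*√12130 ≈ 110.14*I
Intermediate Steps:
V(N, d) = N + N*d
J(Q, h) = 0 (J(Q, h) = (-3 - h)*0 = 0)
√(-12130 + J(-102, V(15, -10))) = √(-12130 + 0) = √(-12130) = I*√12130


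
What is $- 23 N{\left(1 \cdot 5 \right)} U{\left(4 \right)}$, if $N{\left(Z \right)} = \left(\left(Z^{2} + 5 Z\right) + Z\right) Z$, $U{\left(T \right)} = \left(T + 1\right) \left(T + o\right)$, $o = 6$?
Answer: $-316250$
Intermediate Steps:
$U{\left(T \right)} = \left(1 + T\right) \left(6 + T\right)$ ($U{\left(T \right)} = \left(T + 1\right) \left(T + 6\right) = \left(1 + T\right) \left(6 + T\right)$)
$N{\left(Z \right)} = Z \left(Z^{2} + 6 Z\right)$ ($N{\left(Z \right)} = \left(Z^{2} + 6 Z\right) Z = Z \left(Z^{2} + 6 Z\right)$)
$- 23 N{\left(1 \cdot 5 \right)} U{\left(4 \right)} = - 23 \left(1 \cdot 5\right)^{2} \left(6 + 1 \cdot 5\right) \left(6 + 4^{2} + 7 \cdot 4\right) = - 23 \cdot 5^{2} \left(6 + 5\right) \left(6 + 16 + 28\right) = - 23 \cdot 25 \cdot 11 \cdot 50 = \left(-23\right) 275 \cdot 50 = \left(-6325\right) 50 = -316250$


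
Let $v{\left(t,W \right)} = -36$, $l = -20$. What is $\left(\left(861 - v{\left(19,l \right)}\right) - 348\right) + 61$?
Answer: $610$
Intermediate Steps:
$\left(\left(861 - v{\left(19,l \right)}\right) - 348\right) + 61 = \left(\left(861 - -36\right) - 348\right) + 61 = \left(\left(861 + 36\right) - 348\right) + 61 = \left(897 - 348\right) + 61 = 549 + 61 = 610$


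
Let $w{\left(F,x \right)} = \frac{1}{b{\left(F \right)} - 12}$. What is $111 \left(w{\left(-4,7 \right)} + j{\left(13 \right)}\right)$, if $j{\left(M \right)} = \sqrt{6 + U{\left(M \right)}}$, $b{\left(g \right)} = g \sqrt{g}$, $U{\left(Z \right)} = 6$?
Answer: $- \frac{333}{52} + 222 \sqrt{3} + \frac{111 i}{26} \approx 378.11 + 4.2692 i$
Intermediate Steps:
$b{\left(g \right)} = g^{\frac{3}{2}}$
$w{\left(F,x \right)} = \frac{1}{-12 + F^{\frac{3}{2}}}$ ($w{\left(F,x \right)} = \frac{1}{F^{\frac{3}{2}} - 12} = \frac{1}{-12 + F^{\frac{3}{2}}}$)
$j{\left(M \right)} = 2 \sqrt{3}$ ($j{\left(M \right)} = \sqrt{6 + 6} = \sqrt{12} = 2 \sqrt{3}$)
$111 \left(w{\left(-4,7 \right)} + j{\left(13 \right)}\right) = 111 \left(\frac{1}{-12 + \left(-4\right)^{\frac{3}{2}}} + 2 \sqrt{3}\right) = 111 \left(\frac{1}{-12 - 8 i} + 2 \sqrt{3}\right) = 111 \left(\frac{-12 + 8 i}{208} + 2 \sqrt{3}\right) = 111 \left(2 \sqrt{3} + \frac{-12 + 8 i}{208}\right) = 222 \sqrt{3} + \frac{111 \left(-12 + 8 i\right)}{208}$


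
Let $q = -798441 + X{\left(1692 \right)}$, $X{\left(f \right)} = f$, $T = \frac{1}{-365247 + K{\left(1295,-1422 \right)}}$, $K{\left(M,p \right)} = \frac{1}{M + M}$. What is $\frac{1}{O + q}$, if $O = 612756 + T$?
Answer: $- \frac{945989729}{174055488210487} \approx -5.435 \cdot 10^{-6}$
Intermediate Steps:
$K{\left(M,p \right)} = \frac{1}{2 M}$
$T = - \frac{2590}{945989729}$ ($T = \frac{1}{-365247 + \frac{1}{2 \cdot 1295}} = \frac{1}{-365247 + \frac{1}{2} \cdot \frac{1}{1295}} = \frac{1}{-365247 + \frac{1}{2590}} = \frac{1}{- \frac{945989729}{2590}} = - \frac{2590}{945989729} \approx -2.7379 \cdot 10^{-6}$)
$q = -796749$ ($q = -798441 + 1692 = -796749$)
$O = \frac{579660882380534}{945989729}$ ($O = 612756 - \frac{2590}{945989729} = \frac{579660882380534}{945989729} \approx 6.1276 \cdot 10^{5}$)
$\frac{1}{O + q} = \frac{1}{\frac{579660882380534}{945989729} - 796749} = \frac{1}{- \frac{174055488210487}{945989729}} = - \frac{945989729}{174055488210487}$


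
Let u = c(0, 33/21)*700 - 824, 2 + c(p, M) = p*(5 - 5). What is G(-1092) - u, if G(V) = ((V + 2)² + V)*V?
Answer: -1296210512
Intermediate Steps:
c(p, M) = -2 (c(p, M) = -2 + p*(5 - 5) = -2 + p*0 = -2 + 0 = -2)
G(V) = V*(V + (2 + V)²) (G(V) = ((2 + V)² + V)*V = (V + (2 + V)²)*V = V*(V + (2 + V)²))
u = -2224 (u = -2*700 - 824 = -1400 - 824 = -2224)
G(-1092) - u = -1092*(-1092 + (2 - 1092)²) - 1*(-2224) = -1092*(-1092 + (-1090)²) + 2224 = -1092*(-1092 + 1188100) + 2224 = -1092*1187008 + 2224 = -1296212736 + 2224 = -1296210512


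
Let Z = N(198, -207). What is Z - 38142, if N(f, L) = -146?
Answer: -38288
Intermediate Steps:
Z = -146
Z - 38142 = -146 - 38142 = -38288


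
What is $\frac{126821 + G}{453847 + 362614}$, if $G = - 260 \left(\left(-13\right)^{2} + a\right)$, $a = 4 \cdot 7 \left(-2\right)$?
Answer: $\frac{97441}{816461} \approx 0.11935$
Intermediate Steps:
$a = -56$ ($a = 28 \left(-2\right) = -56$)
$G = -29380$ ($G = - 260 \left(\left(-13\right)^{2} - 56\right) = - 260 \left(169 - 56\right) = \left(-260\right) 113 = -29380$)
$\frac{126821 + G}{453847 + 362614} = \frac{126821 - 29380}{453847 + 362614} = \frac{97441}{816461}$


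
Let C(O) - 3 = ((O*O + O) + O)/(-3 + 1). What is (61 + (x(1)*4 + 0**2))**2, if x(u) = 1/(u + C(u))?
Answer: 97969/25 ≈ 3918.8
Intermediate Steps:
C(O) = 3 - O - O**2/2 (C(O) = 3 + ((O*O + O) + O)/(-3 + 1) = 3 + ((O**2 + O) + O)/(-2) = 3 + ((O + O**2) + O)*(-1/2) = 3 + (O**2 + 2*O)*(-1/2) = 3 + (-O - O**2/2) = 3 - O - O**2/2)
x(u) = 1/(3 - u**2/2) (x(u) = 1/(u + (3 - u - u**2/2)) = 1/(3 - u**2/2))
(61 + (x(1)*4 + 0**2))**2 = (61 + (-2/(-6 + 1**2)*4 + 0**2))**2 = (61 + (-2/(-6 + 1)*4 + 0))**2 = (61 + (-2/(-5)*4 + 0))**2 = (61 + (-2*(-1/5)*4 + 0))**2 = (61 + ((2/5)*4 + 0))**2 = (61 + (8/5 + 0))**2 = (61 + 8/5)**2 = (313/5)**2 = 97969/25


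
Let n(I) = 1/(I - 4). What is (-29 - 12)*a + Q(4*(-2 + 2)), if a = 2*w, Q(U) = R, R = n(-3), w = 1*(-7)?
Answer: 4017/7 ≈ 573.86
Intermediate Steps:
w = -7
n(I) = 1/(-4 + I)
R = -1/7 (R = 1/(-4 - 3) = 1/(-7) = -1/7 ≈ -0.14286)
Q(U) = -1/7
a = -14 (a = 2*(-7) = -14)
(-29 - 12)*a + Q(4*(-2 + 2)) = (-29 - 12)*(-14) - 1/7 = -41*(-14) - 1/7 = 574 - 1/7 = 4017/7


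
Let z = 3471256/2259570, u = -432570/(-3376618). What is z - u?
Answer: 2685920824327/1907426183565 ≈ 1.4081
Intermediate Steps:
u = 216285/1688309 (u = -432570*(-1/3376618) = 216285/1688309 ≈ 0.12811)
z = 1735628/1129785 (z = 3471256*(1/2259570) = 1735628/1129785 ≈ 1.5362)
z - u = 1735628/1129785 - 1*216285/1688309 = 1735628/1129785 - 216285/1688309 = 2685920824327/1907426183565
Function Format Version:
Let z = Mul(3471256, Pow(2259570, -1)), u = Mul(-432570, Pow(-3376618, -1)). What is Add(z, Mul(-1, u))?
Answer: Rational(2685920824327, 1907426183565) ≈ 1.4081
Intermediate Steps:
u = Rational(216285, 1688309) (u = Mul(-432570, Rational(-1, 3376618)) = Rational(216285, 1688309) ≈ 0.12811)
z = Rational(1735628, 1129785) (z = Mul(3471256, Rational(1, 2259570)) = Rational(1735628, 1129785) ≈ 1.5362)
Add(z, Mul(-1, u)) = Add(Rational(1735628, 1129785), Mul(-1, Rational(216285, 1688309))) = Add(Rational(1735628, 1129785), Rational(-216285, 1688309)) = Rational(2685920824327, 1907426183565)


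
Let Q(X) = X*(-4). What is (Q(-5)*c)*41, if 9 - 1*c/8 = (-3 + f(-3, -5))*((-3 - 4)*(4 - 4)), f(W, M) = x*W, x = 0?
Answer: 59040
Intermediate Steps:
f(W, M) = 0 (f(W, M) = 0*W = 0)
Q(X) = -4*X
c = 72 (c = 72 - 8*(-3 + 0)*(-3 - 4)*(4 - 4) = 72 - (-24)*(-7*0) = 72 - (-24)*0 = 72 - 8*0 = 72 + 0 = 72)
(Q(-5)*c)*41 = (-4*(-5)*72)*41 = (20*72)*41 = 1440*41 = 59040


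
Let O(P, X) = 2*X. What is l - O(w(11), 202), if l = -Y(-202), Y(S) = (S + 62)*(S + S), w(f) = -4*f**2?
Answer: -56964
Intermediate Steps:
Y(S) = 2*S*(62 + S) (Y(S) = (62 + S)*(2*S) = 2*S*(62 + S))
l = -56560 (l = -2*(-202)*(62 - 202) = -2*(-202)*(-140) = -1*56560 = -56560)
l - O(w(11), 202) = -56560 - 2*202 = -56560 - 1*404 = -56560 - 404 = -56964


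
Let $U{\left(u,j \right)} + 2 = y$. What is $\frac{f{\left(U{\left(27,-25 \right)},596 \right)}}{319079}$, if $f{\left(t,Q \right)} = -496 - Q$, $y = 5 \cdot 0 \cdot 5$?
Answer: $- \frac{1092}{319079} \approx -0.0034223$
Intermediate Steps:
$y = 0$ ($y = 0 \cdot 5 = 0$)
$U{\left(u,j \right)} = -2$ ($U{\left(u,j \right)} = -2 + 0 = -2$)
$\frac{f{\left(U{\left(27,-25 \right)},596 \right)}}{319079} = \frac{-496 - 596}{319079} = \left(-496 - 596\right) \frac{1}{319079} = \left(-1092\right) \frac{1}{319079} = - \frac{1092}{319079}$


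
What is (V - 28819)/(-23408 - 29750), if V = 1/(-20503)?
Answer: 295437979/544949237 ≈ 0.54214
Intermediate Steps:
V = -1/20503 ≈ -4.8773e-5
(V - 28819)/(-23408 - 29750) = (-1/20503 - 28819)/(-23408 - 29750) = -590875958/20503/(-53158) = -590875958/20503*(-1/53158) = 295437979/544949237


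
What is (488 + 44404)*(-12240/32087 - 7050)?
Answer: -10155719186280/32087 ≈ -3.1651e+8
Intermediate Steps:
(488 + 44404)*(-12240/32087 - 7050) = 44892*(-12240*1/32087 - 7050) = 44892*(-12240/32087 - 7050) = 44892*(-226225590/32087) = -10155719186280/32087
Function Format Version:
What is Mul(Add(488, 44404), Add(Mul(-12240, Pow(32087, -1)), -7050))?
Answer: Rational(-10155719186280, 32087) ≈ -3.1651e+8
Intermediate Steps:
Mul(Add(488, 44404), Add(Mul(-12240, Pow(32087, -1)), -7050)) = Mul(44892, Add(Mul(-12240, Rational(1, 32087)), -7050)) = Mul(44892, Add(Rational(-12240, 32087), -7050)) = Mul(44892, Rational(-226225590, 32087)) = Rational(-10155719186280, 32087)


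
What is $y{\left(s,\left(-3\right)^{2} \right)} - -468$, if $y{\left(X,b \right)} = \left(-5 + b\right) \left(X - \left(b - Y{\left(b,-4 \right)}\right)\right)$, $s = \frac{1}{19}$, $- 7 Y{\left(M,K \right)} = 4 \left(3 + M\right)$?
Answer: $\frac{53836}{133} \approx 404.78$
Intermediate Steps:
$Y{\left(M,K \right)} = - \frac{12}{7} - \frac{4 M}{7}$ ($Y{\left(M,K \right)} = - \frac{4 \left(3 + M\right)}{7} = - \frac{12 + 4 M}{7} = - \frac{12}{7} - \frac{4 M}{7}$)
$s = \frac{1}{19} \approx 0.052632$
$y{\left(X,b \right)} = \left(-5 + b\right) \left(- \frac{12}{7} + X - \frac{11 b}{7}\right)$ ($y{\left(X,b \right)} = \left(-5 + b\right) \left(X - \left(\frac{12}{7} + \frac{11 b}{7}\right)\right) = \left(-5 + b\right) \left(- \frac{12}{7} + X - \frac{11 b}{7}\right)$)
$y{\left(s,\left(-3\right)^{2} \right)} - -468 = \left(\frac{60}{7} - \frac{5}{19} - \frac{11 \left(\left(-3\right)^{2}\right)^{2}}{7} + \frac{43 \left(-3\right)^{2}}{7} + \frac{\left(-3\right)^{2}}{19}\right) - -468 = \left(\frac{60}{7} - \frac{5}{19} - \frac{11 \cdot 9^{2}}{7} + \frac{43}{7} \cdot 9 + \frac{1}{19} \cdot 9\right) + 468 = \left(\frac{60}{7} - \frac{5}{19} - \frac{891}{7} + \frac{387}{7} + \frac{9}{19}\right) + 468 = - \frac{8408}{133} + 468 = \frac{53836}{133}$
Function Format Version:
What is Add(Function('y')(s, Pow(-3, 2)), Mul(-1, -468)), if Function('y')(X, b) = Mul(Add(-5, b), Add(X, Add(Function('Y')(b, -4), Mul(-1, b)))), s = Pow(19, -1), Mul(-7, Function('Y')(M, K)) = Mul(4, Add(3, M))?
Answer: Rational(53836, 133) ≈ 404.78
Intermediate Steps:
Function('Y')(M, K) = Add(Rational(-12, 7), Mul(Rational(-4, 7), M)) (Function('Y')(M, K) = Mul(Rational(-1, 7), Mul(4, Add(3, M))) = Mul(Rational(-1, 7), Add(12, Mul(4, M))) = Add(Rational(-12, 7), Mul(Rational(-4, 7), M)))
s = Rational(1, 19) ≈ 0.052632
Function('y')(X, b) = Mul(Add(-5, b), Add(Rational(-12, 7), X, Mul(Rational(-11, 7), b))) (Function('y')(X, b) = Mul(Add(-5, b), Add(X, Add(Add(Rational(-12, 7), Mul(Rational(-4, 7), b)), Mul(-1, b)))) = Mul(Add(-5, b), Add(X, Add(Rational(-12, 7), Mul(Rational(-11, 7), b)))) = Mul(Add(-5, b), Add(Rational(-12, 7), X, Mul(Rational(-11, 7), b))))
Add(Function('y')(s, Pow(-3, 2)), Mul(-1, -468)) = Add(Add(Rational(60, 7), Mul(-5, Rational(1, 19)), Mul(Rational(-11, 7), Pow(Pow(-3, 2), 2)), Mul(Rational(43, 7), Pow(-3, 2)), Mul(Rational(1, 19), Pow(-3, 2))), Mul(-1, -468)) = Add(Add(Rational(60, 7), Rational(-5, 19), Mul(Rational(-11, 7), Pow(9, 2)), Mul(Rational(43, 7), 9), Mul(Rational(1, 19), 9)), 468) = Add(Add(Rational(60, 7), Rational(-5, 19), Mul(Rational(-11, 7), 81), Rational(387, 7), Rational(9, 19)), 468) = Add(Add(Rational(60, 7), Rational(-5, 19), Rational(-891, 7), Rational(387, 7), Rational(9, 19)), 468) = Add(Rational(-8408, 133), 468) = Rational(53836, 133)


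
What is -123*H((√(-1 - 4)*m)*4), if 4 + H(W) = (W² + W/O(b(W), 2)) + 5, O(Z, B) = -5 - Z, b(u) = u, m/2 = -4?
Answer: 216007475/343 - 1312*I*√5/343 ≈ 6.2976e+5 - 8.5531*I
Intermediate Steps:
m = -8 (m = 2*(-4) = -8)
H(W) = 1 + W² + W/(-5 - W) (H(W) = -4 + ((W² + W/(-5 - W)) + 5) = -4 + (5 + W² + W/(-5 - W)) = 1 + W² + W/(-5 - W))
-123*H((√(-1 - 4)*m)*4) = -123*(-√(-1 - 4)*(-8)*4 + (1 + ((√(-1 - 4)*(-8))*4)²)*(5 + (√(-1 - 4)*(-8))*4))/(5 + (√(-1 - 4)*(-8))*4) = -123*(-√(-5)*(-8)*4 + (1 + ((√(-5)*(-8))*4)²)*(5 + (√(-5)*(-8))*4))/(5 + (√(-5)*(-8))*4) = -123*(-(I*√5)*(-8)*4 + (1 + (((I*√5)*(-8))*4)²)*(5 + ((I*√5)*(-8))*4))/(5 + ((I*√5)*(-8))*4) = -123*(-(-8*I*√5)*4 + (1 + (-8*I*√5*4)²)*(5 - 8*I*√5*4))/(5 - 8*I*√5*4) = -123*(-(-32)*I*√5 + (1 + (-32*I*√5)²)*(5 - 32*I*√5))/(5 - 32*I*√5) = -123*(32*I*√5 + (1 - 5120)*(5 - 32*I*√5))/(5 - 32*I*√5) = -123*(32*I*√5 - 5119*(5 - 32*I*√5))/(5 - 32*I*√5) = -123*(32*I*√5 + (-25595 + 163808*I*√5))/(5 - 32*I*√5) = -123*(-25595 + 163840*I*√5)/(5 - 32*I*√5)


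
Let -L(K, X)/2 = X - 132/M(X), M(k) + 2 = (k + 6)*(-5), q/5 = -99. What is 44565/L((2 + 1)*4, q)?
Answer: 36290765/806278 ≈ 45.010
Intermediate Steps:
q = -495 (q = 5*(-99) = -495)
M(k) = -32 - 5*k (M(k) = -2 + (k + 6)*(-5) = -2 + (6 + k)*(-5) = -2 + (-30 - 5*k) = -32 - 5*k)
L(K, X) = -2*X + 264/(-32 - 5*X) (L(K, X) = -2*(X - 132/(-32 - 5*X)) = -2*X + 264/(-32 - 5*X))
44565/L((2 + 1)*4, q) = 44565/((2*(-132 - 1*(-495)*(32 + 5*(-495)))/(32 + 5*(-495)))) = 44565/((2*(-132 - 1*(-495)*(32 - 2475))/(32 - 2475))) = 44565/((2*(-132 - 1*(-495)*(-2443))/(-2443))) = 44565/((2*(-1/2443)*(-132 - 1209285))) = 44565/((2*(-1/2443)*(-1209417))) = 44565/(2418834/2443) = 44565*(2443/2418834) = 36290765/806278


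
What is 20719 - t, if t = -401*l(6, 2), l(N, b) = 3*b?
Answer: 23125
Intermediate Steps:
t = -2406 (t = -1203*2 = -401*6 = -2406)
20719 - t = 20719 - 1*(-2406) = 20719 + 2406 = 23125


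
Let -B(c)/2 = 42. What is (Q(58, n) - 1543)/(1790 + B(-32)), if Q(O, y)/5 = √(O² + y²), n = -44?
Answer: -1543/1706 + 25*√53/853 ≈ -0.69109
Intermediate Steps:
B(c) = -84 (B(c) = -2*42 = -84)
Q(O, y) = 5*√(O² + y²)
(Q(58, n) - 1543)/(1790 + B(-32)) = (5*√(58² + (-44)²) - 1543)/(1790 - 84) = (5*√(3364 + 1936) - 1543)/1706 = (5*√5300 - 1543)*(1/1706) = (5*(10*√53) - 1543)*(1/1706) = (50*√53 - 1543)*(1/1706) = (-1543 + 50*√53)*(1/1706) = -1543/1706 + 25*√53/853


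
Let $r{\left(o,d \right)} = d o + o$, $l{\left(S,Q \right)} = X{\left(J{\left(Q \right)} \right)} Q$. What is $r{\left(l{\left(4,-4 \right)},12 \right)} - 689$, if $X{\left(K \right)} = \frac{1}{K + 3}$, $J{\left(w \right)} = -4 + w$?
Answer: $- \frac{3393}{5} \approx -678.6$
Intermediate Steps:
$X{\left(K \right)} = \frac{1}{3 + K}$
$l{\left(S,Q \right)} = \frac{Q}{-1 + Q}$ ($l{\left(S,Q \right)} = \frac{Q}{3 + \left(-4 + Q\right)} = \frac{Q}{-1 + Q}$)
$r{\left(o,d \right)} = o + d o$
$r{\left(l{\left(4,-4 \right)},12 \right)} - 689 = - \frac{4}{-1 - 4} \left(1 + 12\right) - 689 = - \frac{4}{-5} \cdot 13 - 689 = \left(-4\right) \left(- \frac{1}{5}\right) 13 - 689 = \frac{4}{5} \cdot 13 - 689 = \frac{52}{5} - 689 = - \frac{3393}{5}$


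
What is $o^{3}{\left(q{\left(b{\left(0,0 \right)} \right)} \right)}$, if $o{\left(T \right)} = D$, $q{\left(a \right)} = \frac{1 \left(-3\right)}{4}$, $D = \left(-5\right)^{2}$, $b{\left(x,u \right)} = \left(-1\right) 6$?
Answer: $15625$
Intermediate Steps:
$b{\left(x,u \right)} = -6$
$D = 25$
$q{\left(a \right)} = - \frac{3}{4}$ ($q{\left(a \right)} = \left(-3\right) \frac{1}{4} = - \frac{3}{4}$)
$o{\left(T \right)} = 25$
$o^{3}{\left(q{\left(b{\left(0,0 \right)} \right)} \right)} = 25^{3} = 15625$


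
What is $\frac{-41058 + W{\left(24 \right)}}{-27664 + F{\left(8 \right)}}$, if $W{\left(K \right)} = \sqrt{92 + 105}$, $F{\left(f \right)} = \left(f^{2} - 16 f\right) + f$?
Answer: $\frac{2281}{1540} - \frac{\sqrt{197}}{27720} \approx 1.4807$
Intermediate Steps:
$F{\left(f \right)} = f^{2} - 15 f$
$W{\left(K \right)} = \sqrt{197}$
$\frac{-41058 + W{\left(24 \right)}}{-27664 + F{\left(8 \right)}} = \frac{-41058 + \sqrt{197}}{-27664 + 8 \left(-15 + 8\right)} = \frac{-41058 + \sqrt{197}}{-27664 + 8 \left(-7\right)} = \frac{-41058 + \sqrt{197}}{-27664 - 56} = \frac{-41058 + \sqrt{197}}{-27720} = \left(-41058 + \sqrt{197}\right) \left(- \frac{1}{27720}\right) = \frac{2281}{1540} - \frac{\sqrt{197}}{27720}$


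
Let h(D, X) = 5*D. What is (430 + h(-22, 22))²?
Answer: 102400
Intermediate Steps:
(430 + h(-22, 22))² = (430 + 5*(-22))² = (430 - 110)² = 320² = 102400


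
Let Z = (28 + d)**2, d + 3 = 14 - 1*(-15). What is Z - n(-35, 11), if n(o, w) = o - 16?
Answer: 2967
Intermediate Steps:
n(o, w) = -16 + o
d = 26 (d = -3 + (14 - 1*(-15)) = -3 + (14 + 15) = -3 + 29 = 26)
Z = 2916 (Z = (28 + 26)**2 = 54**2 = 2916)
Z - n(-35, 11) = 2916 - (-16 - 35) = 2916 - 1*(-51) = 2916 + 51 = 2967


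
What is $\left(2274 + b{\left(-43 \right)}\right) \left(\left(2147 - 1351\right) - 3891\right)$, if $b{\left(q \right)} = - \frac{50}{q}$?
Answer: $- \frac{302790040}{43} \approx -7.0416 \cdot 10^{6}$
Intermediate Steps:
$\left(2274 + b{\left(-43 \right)}\right) \left(\left(2147 - 1351\right) - 3891\right) = \left(2274 - \frac{50}{-43}\right) \left(\left(2147 - 1351\right) - 3891\right) = \left(2274 - - \frac{50}{43}\right) \left(796 - 3891\right) = \left(2274 + \frac{50}{43}\right) \left(-3095\right) = \frac{97832}{43} \left(-3095\right) = - \frac{302790040}{43}$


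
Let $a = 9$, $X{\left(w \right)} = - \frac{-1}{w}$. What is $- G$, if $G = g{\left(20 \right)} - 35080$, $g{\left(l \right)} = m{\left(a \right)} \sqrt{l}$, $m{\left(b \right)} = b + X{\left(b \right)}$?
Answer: $35080 - \frac{164 \sqrt{5}}{9} \approx 35039.0$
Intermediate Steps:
$X{\left(w \right)} = \frac{1}{w}$
$m{\left(b \right)} = b + \frac{1}{b}$
$g{\left(l \right)} = \frac{82 \sqrt{l}}{9}$ ($g{\left(l \right)} = \left(9 + \frac{1}{9}\right) \sqrt{l} = \frac{82 \sqrt{l}}{9}$)
$G = -35080 + \frac{164 \sqrt{5}}{9}$ ($G = \frac{82 \sqrt{20}}{9} - 35080 = \frac{82 \cdot 2 \sqrt{5}}{9} - 35080 = \frac{164 \sqrt{5}}{9} - 35080 = -35080 + \frac{164 \sqrt{5}}{9} \approx -35039.0$)
$- G = - (-35080 + \frac{164 \sqrt{5}}{9}) = 35080 - \frac{164 \sqrt{5}}{9}$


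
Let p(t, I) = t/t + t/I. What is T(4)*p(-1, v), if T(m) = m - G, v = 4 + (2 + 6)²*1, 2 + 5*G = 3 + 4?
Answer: 201/68 ≈ 2.9559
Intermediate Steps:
G = 1 (G = -⅖ + (3 + 4)/5 = -⅖ + (⅕)*7 = -⅖ + 7/5 = 1)
v = 68 (v = 4 + 8²*1 = 4 + 64*1 = 4 + 64 = 68)
p(t, I) = 1 + t/I
T(m) = -1 + m (T(m) = m - 1*1 = m - 1 = -1 + m)
T(4)*p(-1, v) = (-1 + 4)*((68 - 1)/68) = 3*((1/68)*67) = 3*(67/68) = 201/68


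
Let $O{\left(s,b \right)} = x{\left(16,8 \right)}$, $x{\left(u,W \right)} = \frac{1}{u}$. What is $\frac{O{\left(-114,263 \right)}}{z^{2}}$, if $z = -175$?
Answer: $\frac{1}{490000} \approx 2.0408 \cdot 10^{-6}$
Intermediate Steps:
$O{\left(s,b \right)} = \frac{1}{16}$
$\frac{O{\left(-114,263 \right)}}{z^{2}} = \frac{1}{16 \left(-175\right)^{2}} = \frac{1}{16 \cdot 30625} = \frac{1}{16} \cdot \frac{1}{30625} = \frac{1}{490000}$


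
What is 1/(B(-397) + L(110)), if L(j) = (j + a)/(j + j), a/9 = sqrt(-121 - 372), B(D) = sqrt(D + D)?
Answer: 220/(110 + 9*I*sqrt(493) + 220*I*sqrt(794)) ≈ 0.00059083 - 0.03437*I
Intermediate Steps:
B(D) = sqrt(2)*sqrt(D) (B(D) = sqrt(2*D) = sqrt(2)*sqrt(D))
a = 9*I*sqrt(493) (a = 9*sqrt(-121 - 372) = 9*sqrt(-493) = 9*(I*sqrt(493)) = 9*I*sqrt(493) ≈ 199.83*I)
L(j) = (j + 9*I*sqrt(493))/(2*j) (L(j) = (j + 9*I*sqrt(493))/(j + j) = (j + 9*I*sqrt(493))/((2*j)) = (j + 9*I*sqrt(493))*(1/(2*j)) = (j + 9*I*sqrt(493))/(2*j))
1/(B(-397) + L(110)) = 1/(sqrt(2)*sqrt(-397) + (1/2)*(110 + 9*I*sqrt(493))/110) = 1/(sqrt(2)*(I*sqrt(397)) + (1/2)*(1/110)*(110 + 9*I*sqrt(493))) = 1/(I*sqrt(794) + (1/2 + 9*I*sqrt(493)/220)) = 1/(1/2 + I*sqrt(794) + 9*I*sqrt(493)/220)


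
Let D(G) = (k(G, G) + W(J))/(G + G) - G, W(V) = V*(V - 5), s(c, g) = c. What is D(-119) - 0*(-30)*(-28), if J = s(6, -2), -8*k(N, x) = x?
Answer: 226409/1904 ≈ 118.91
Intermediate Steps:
k(N, x) = -x/8
J = 6
W(V) = V*(-5 + V)
D(G) = -G + (6 - G/8)/(2*G) (D(G) = (-G/8 + 6*(-5 + 6))/(G + G) - G = (-G/8 + 6*1)/((2*G)) - G = (-G/8 + 6)*(1/(2*G)) - G = (6 - G/8)*(1/(2*G)) - G = (6 - G/8)/(2*G) - G = -G + (6 - G/8)/(2*G))
D(-119) - 0*(-30)*(-28) = (-1/16 - 1*(-119) + 3/(-119)) - 0*(-30)*(-28) = (-1/16 + 119 + 3*(-1/119)) - 0*(-28) = (-1/16 + 119 - 3/119) - 1*0 = 226409/1904 + 0 = 226409/1904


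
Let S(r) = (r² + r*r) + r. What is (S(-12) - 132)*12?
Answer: 1728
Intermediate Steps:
S(r) = r + 2*r² (S(r) = (r² + r²) + r = 2*r² + r = r + 2*r²)
(S(-12) - 132)*12 = (-12*(1 + 2*(-12)) - 132)*12 = (-12*(1 - 24) - 132)*12 = (-12*(-23) - 132)*12 = (276 - 132)*12 = 144*12 = 1728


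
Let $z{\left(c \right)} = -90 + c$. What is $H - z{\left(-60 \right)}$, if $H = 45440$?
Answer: $45590$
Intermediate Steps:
$H - z{\left(-60 \right)} = 45440 - \left(-90 - 60\right) = 45440 - -150 = 45440 + 150 = 45590$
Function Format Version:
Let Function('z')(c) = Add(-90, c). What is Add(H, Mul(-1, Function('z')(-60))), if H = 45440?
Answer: 45590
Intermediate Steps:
Add(H, Mul(-1, Function('z')(-60))) = Add(45440, Mul(-1, Add(-90, -60))) = Add(45440, Mul(-1, -150)) = Add(45440, 150) = 45590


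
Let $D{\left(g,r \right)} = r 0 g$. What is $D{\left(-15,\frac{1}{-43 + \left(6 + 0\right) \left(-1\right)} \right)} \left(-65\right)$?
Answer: $0$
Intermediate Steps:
$D{\left(g,r \right)} = 0$ ($D{\left(g,r \right)} = 0 g = 0$)
$D{\left(-15,\frac{1}{-43 + \left(6 + 0\right) \left(-1\right)} \right)} \left(-65\right) = 0 \left(-65\right) = 0$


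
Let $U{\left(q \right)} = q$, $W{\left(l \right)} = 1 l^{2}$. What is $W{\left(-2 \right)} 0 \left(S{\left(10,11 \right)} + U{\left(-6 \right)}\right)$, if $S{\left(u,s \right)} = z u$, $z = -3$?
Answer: $0$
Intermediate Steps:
$W{\left(l \right)} = l^{2}$
$S{\left(u,s \right)} = - 3 u$
$W{\left(-2 \right)} 0 \left(S{\left(10,11 \right)} + U{\left(-6 \right)}\right) = \left(-2\right)^{2} \cdot 0 \left(\left(-3\right) 10 - 6\right) = 4 \cdot 0 \left(-30 - 6\right) = 0 \left(-36\right) = 0$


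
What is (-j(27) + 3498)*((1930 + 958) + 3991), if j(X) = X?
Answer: 23877009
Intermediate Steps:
(-j(27) + 3498)*((1930 + 958) + 3991) = (-1*27 + 3498)*((1930 + 958) + 3991) = (-27 + 3498)*(2888 + 3991) = 3471*6879 = 23877009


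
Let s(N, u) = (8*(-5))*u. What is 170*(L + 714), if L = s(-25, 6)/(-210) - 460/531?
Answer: 451344220/3717 ≈ 1.2143e+5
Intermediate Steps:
s(N, u) = -40*u
L = 1028/3717 (L = -40*6/(-210) - 460/531 = -240*(-1/210) - 460*1/531 = 8/7 - 460/531 = 1028/3717 ≈ 0.27657)
170*(L + 714) = 170*(1028/3717 + 714) = 170*(2654966/3717) = 451344220/3717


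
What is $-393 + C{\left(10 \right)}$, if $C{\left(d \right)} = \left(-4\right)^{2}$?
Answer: $-377$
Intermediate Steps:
$C{\left(d \right)} = 16$
$-393 + C{\left(10 \right)} = -393 + 16 = -377$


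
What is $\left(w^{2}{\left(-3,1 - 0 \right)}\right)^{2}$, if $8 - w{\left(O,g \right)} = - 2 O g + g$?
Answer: $1$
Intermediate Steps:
$w{\left(O,g \right)} = 8 - g + 2 O g$ ($w{\left(O,g \right)} = 8 - \left(- 2 O g + g\right) = 8 - \left(g - 2 O g\right) = 8 + \left(- g + 2 O g\right) = 8 - g + 2 O g$)
$\left(w^{2}{\left(-3,1 - 0 \right)}\right)^{2} = \left(\left(8 - \left(1 - 0\right) + 2 \left(-3\right) \left(1 - 0\right)\right)^{2}\right)^{2} = \left(\left(8 - \left(1 + 0\right) + 2 \left(-3\right) \left(1 + 0\right)\right)^{2}\right)^{2} = \left(\left(8 - 1 + 2 \left(-3\right) 1\right)^{2}\right)^{2} = \left(\left(8 - 1 - 6\right)^{2}\right)^{2} = \left(1^{2}\right)^{2} = 1^{2} = 1$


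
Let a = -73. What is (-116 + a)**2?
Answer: 35721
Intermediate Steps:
(-116 + a)**2 = (-116 - 73)**2 = (-189)**2 = 35721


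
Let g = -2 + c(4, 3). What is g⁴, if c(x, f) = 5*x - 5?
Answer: 28561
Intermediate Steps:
c(x, f) = -5 + 5*x
g = 13 (g = -2 + (-5 + 5*4) = -2 + (-5 + 20) = -2 + 15 = 13)
g⁴ = 13⁴ = 28561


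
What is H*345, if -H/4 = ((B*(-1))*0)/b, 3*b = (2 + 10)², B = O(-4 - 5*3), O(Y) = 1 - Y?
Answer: 0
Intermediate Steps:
B = 20 (B = 1 - (-4 - 5*3) = 1 - (-4 - 15) = 1 - 1*(-19) = 1 + 19 = 20)
b = 48 (b = (2 + 10)²/3 = (⅓)*12² = (⅓)*144 = 48)
H = 0 (H = -4*(20*(-1))*0/48 = -4*(-20*0)/48 = -0/48 = -4*0 = 0)
H*345 = 0*345 = 0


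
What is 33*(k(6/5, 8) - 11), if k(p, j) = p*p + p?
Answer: -6897/25 ≈ -275.88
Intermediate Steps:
k(p, j) = p + p**2 (k(p, j) = p**2 + p = p + p**2)
33*(k(6/5, 8) - 11) = 33*((6/5)*(1 + 6/5) - 11) = 33*((6*(1/5))*(1 + 6*(1/5)) - 11) = 33*(6*(1 + 6/5)/5 - 11) = 33*((6/5)*(11/5) - 11) = 33*(66/25 - 11) = 33*(-209/25) = -6897/25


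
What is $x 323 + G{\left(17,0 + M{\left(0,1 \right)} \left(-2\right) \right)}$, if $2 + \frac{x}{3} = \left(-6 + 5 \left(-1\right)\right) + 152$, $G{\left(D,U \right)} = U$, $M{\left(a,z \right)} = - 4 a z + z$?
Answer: $134689$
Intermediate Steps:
$M{\left(a,z \right)} = z - 4 a z$ ($M{\left(a,z \right)} = - 4 a z + z = z - 4 a z$)
$x = 417$ ($x = -6 + 3 \left(\left(-6 + 5 \left(-1\right)\right) + 152\right) = -6 + 3 \left(\left(-6 - 5\right) + 152\right) = -6 + 3 \left(-11 + 152\right) = -6 + 3 \cdot 141 = -6 + 423 = 417$)
$x 323 + G{\left(17,0 + M{\left(0,1 \right)} \left(-2\right) \right)} = 417 \cdot 323 + \left(0 + 1 \left(1 - 0\right) \left(-2\right)\right) = 134691 + \left(0 + 1 \left(1 + 0\right) \left(-2\right)\right) = 134691 + \left(0 + 1 \cdot 1 \left(-2\right)\right) = 134691 + \left(0 + 1 \left(-2\right)\right) = 134691 + \left(0 - 2\right) = 134691 - 2 = 134689$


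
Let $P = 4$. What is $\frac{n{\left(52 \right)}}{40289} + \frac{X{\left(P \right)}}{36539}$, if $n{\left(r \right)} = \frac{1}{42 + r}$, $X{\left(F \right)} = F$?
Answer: $\frac{15185203}{138379258474} \approx 0.00010974$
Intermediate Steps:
$\frac{n{\left(52 \right)}}{40289} + \frac{X{\left(P \right)}}{36539} = \frac{1}{\left(42 + 52\right) 40289} + \frac{4}{36539} = \frac{1}{94} \cdot \frac{1}{40289} + 4 \cdot \frac{1}{36539} = \frac{1}{94} \cdot \frac{1}{40289} + \frac{4}{36539} = \frac{1}{3787166} + \frac{4}{36539} = \frac{15185203}{138379258474}$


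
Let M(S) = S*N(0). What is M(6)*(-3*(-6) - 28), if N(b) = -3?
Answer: 180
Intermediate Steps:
M(S) = -3*S (M(S) = S*(-3) = -3*S)
M(6)*(-3*(-6) - 28) = (-3*6)*(-3*(-6) - 28) = -18*(18 - 28) = -18*(-10) = 180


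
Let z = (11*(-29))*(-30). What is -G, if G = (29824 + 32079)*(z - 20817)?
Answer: 696223041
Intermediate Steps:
z = 9570 (z = -319*(-30) = 9570)
G = -696223041 (G = (29824 + 32079)*(9570 - 20817) = 61903*(-11247) = -696223041)
-G = -1*(-696223041) = 696223041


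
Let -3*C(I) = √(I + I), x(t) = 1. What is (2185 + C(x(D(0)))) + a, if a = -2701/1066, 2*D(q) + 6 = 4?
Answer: 2326509/1066 - √2/3 ≈ 2182.0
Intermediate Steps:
D(q) = -1 (D(q) = -3 + (½)*4 = -3 + 2 = -1)
C(I) = -√2*√I/3 (C(I) = -√(I + I)/3 = -√2*√I/3)
a = -2701/1066 (a = -2701*1/1066 = -2701/1066 ≈ -2.5338)
(2185 + C(x(D(0)))) + a = (2185 - √2*√1/3) - 2701/1066 = (2185 - ⅓*√2*1) - 2701/1066 = (2185 - √2/3) - 2701/1066 = 2326509/1066 - √2/3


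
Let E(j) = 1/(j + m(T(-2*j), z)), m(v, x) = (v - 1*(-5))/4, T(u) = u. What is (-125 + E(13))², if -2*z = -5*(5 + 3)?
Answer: 14984641/961 ≈ 15593.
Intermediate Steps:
z = 20 (z = -(-5)*(5 + 3)/2 = -(-5)*8/2 = -½*(-40) = 20)
m(v, x) = 5/4 + v/4 (m(v, x) = (v + 5)*(¼) = (5 + v)*(¼) = 5/4 + v/4)
E(j) = 1/(5/4 + j/2) (E(j) = 1/(j + (5/4 + (-2*j)/4)) = 1/(j + (5/4 - j/2)) = 1/(5/4 + j/2))
(-125 + E(13))² = (-125 + 4/(5 + 2*13))² = (-125 + 4/(5 + 26))² = (-125 + 4/31)² = (-3871/31)² = 14984641/961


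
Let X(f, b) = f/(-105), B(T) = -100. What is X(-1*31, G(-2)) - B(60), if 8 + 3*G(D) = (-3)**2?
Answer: 10531/105 ≈ 100.30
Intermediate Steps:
G(D) = 1/3 (G(D) = -8/3 + (1/3)*(-3)**2 = -8/3 + (1/3)*9 = -8/3 + 3 = 1/3)
X(f, b) = -f/105 (X(f, b) = f*(-1/105) = -f/105)
X(-1*31, G(-2)) - B(60) = -(-1)*31/105 - 1*(-100) = -1/105*(-31) + 100 = 31/105 + 100 = 10531/105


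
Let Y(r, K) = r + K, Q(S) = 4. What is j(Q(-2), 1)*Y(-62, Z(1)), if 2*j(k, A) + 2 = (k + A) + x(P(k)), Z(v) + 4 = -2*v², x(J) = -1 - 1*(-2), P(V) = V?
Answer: -136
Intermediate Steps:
x(J) = 1 (x(J) = -1 + 2 = 1)
Z(v) = -4 - 2*v²
j(k, A) = -½ + A/2 + k/2 (j(k, A) = -1 + ((k + A) + 1)/2 = -1 + ((A + k) + 1)/2 = -1 + (1 + A + k)/2 = -1 + (½ + A/2 + k/2) = -½ + A/2 + k/2)
Y(r, K) = K + r
j(Q(-2), 1)*Y(-62, Z(1)) = (-½ + (½)*1 + (½)*4)*((-4 - 2*1²) - 62) = (-½ + ½ + 2)*((-4 - 2*1) - 62) = 2*((-4 - 2) - 62) = 2*(-6 - 62) = 2*(-68) = -136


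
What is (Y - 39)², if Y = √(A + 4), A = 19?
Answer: (39 - √23)² ≈ 1169.9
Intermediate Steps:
Y = √23 (Y = √(19 + 4) = √23 ≈ 4.7958)
(Y - 39)² = (√23 - 39)² = (-39 + √23)²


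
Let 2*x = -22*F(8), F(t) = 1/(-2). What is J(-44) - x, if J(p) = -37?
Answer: -85/2 ≈ -42.500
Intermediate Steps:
F(t) = -½
x = 11/2 (x = (-22*(-½))/2 = (½)*11 = 11/2 ≈ 5.5000)
J(-44) - x = -37 - 1*11/2 = -37 - 11/2 = -85/2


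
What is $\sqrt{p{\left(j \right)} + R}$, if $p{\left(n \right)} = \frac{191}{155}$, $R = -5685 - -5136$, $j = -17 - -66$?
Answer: $\frac{2 i \sqrt{3290030}}{155} \approx 23.404 i$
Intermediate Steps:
$j = 49$ ($j = -17 + 66 = 49$)
$R = -549$ ($R = -5685 + 5136 = -549$)
$p{\left(n \right)} = \frac{191}{155}$ ($p{\left(n \right)} = 191 \cdot \frac{1}{155} = \frac{191}{155}$)
$\sqrt{p{\left(j \right)} + R} = \sqrt{\frac{191}{155} - 549} = \sqrt{- \frac{84904}{155}} = \frac{2 i \sqrt{3290030}}{155}$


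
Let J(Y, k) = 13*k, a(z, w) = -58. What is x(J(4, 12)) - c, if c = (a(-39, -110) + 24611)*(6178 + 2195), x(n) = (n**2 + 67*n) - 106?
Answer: -205547587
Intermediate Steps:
x(n) = -106 + n**2 + 67*n
c = 205582269 (c = (-58 + 24611)*(6178 + 2195) = 24553*8373 = 205582269)
x(J(4, 12)) - c = (-106 + (13*12)**2 + 67*(13*12)) - 1*205582269 = (-106 + 156**2 + 67*156) - 205582269 = (-106 + 24336 + 10452) - 205582269 = 34682 - 205582269 = -205547587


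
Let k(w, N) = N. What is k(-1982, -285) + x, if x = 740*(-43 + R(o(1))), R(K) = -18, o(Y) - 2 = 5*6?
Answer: -45425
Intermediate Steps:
o(Y) = 32 (o(Y) = 2 + 5*6 = 2 + 30 = 32)
x = -45140 (x = 740*(-43 - 18) = 740*(-61) = -45140)
k(-1982, -285) + x = -285 - 45140 = -45425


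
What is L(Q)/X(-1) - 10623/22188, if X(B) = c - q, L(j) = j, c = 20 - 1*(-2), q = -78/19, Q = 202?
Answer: 3328689/458552 ≈ 7.2591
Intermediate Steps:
q = -78/19 (q = -78*1/19 = -78/19 ≈ -4.1053)
c = 22 (c = 20 + 2 = 22)
X(B) = 496/19 (X(B) = 22 - 1*(-78/19) = 22 + 78/19 = 496/19)
L(Q)/X(-1) - 10623/22188 = 202/(496/19) - 10623/22188 = 202*(19/496) - 10623*1/22188 = 1919/248 - 3541/7396 = 3328689/458552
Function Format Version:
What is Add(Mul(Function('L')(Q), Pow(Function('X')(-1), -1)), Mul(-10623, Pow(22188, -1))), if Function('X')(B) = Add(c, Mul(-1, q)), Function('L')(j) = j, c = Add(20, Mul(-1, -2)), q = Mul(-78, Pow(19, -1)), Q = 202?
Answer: Rational(3328689, 458552) ≈ 7.2591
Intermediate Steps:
q = Rational(-78, 19) (q = Mul(-78, Rational(1, 19)) = Rational(-78, 19) ≈ -4.1053)
c = 22 (c = Add(20, 2) = 22)
Function('X')(B) = Rational(496, 19) (Function('X')(B) = Add(22, Mul(-1, Rational(-78, 19))) = Add(22, Rational(78, 19)) = Rational(496, 19))
Add(Mul(Function('L')(Q), Pow(Function('X')(-1), -1)), Mul(-10623, Pow(22188, -1))) = Add(Mul(202, Pow(Rational(496, 19), -1)), Mul(-10623, Pow(22188, -1))) = Add(Mul(202, Rational(19, 496)), Mul(-10623, Rational(1, 22188))) = Add(Rational(1919, 248), Rational(-3541, 7396)) = Rational(3328689, 458552)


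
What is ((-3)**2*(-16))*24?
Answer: -3456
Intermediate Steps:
((-3)**2*(-16))*24 = (9*(-16))*24 = -144*24 = -3456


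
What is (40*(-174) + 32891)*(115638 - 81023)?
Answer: 897601565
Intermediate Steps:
(40*(-174) + 32891)*(115638 - 81023) = (-6960 + 32891)*34615 = 25931*34615 = 897601565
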